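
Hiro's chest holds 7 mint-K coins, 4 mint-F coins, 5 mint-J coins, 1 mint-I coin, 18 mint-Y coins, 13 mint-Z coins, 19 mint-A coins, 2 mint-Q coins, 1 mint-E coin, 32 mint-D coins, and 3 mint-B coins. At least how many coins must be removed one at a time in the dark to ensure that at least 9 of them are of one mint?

By the pigeonhole principle, the 11 mints are the holes; the coins drawn are the pigeons.
To avoid 9 of any one mint, the worst case takes at most 8 of each mint, or every coin of a mint that has fewer than 8.
That gives 7 + 4 + 5 + 1 + 8 + 8 + 8 + 2 + 1 + 8 + 3 = 55 coins with no mint reaching 9.
The next coin forces some mint to 9, so 55 + 1 = 56.

56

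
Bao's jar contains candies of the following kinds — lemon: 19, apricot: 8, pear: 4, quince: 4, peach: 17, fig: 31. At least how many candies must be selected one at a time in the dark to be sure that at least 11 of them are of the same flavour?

By pigeonhole, put each drawn candy into a box by flavour. The largest draw with every box below 11 takes min(count, 10) from each flavour; flavours with fewer than 10 contribute all they have.
Σ min(cᵢ, 10) = 10 + 8 + 4 + 4 + 10 + 10 = 46.
Draw number 46 + 1 = 47 must push one box to 11.

47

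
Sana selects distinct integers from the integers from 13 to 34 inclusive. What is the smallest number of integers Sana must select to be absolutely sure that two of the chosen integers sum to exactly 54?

16

Two chosen integers sum to 54 exactly when both halves of some pair {x, 54−x} with 20 ≤ x ≤ 54−x ≤ 34 are chosen — 7 such pairs.
The remaining 8 elements (those with no distinct partner in range) can never complete a 54-sum, so the worst case takes all of them and one from each pair: 8 + 7 = 15.
The 16th integer has to be the second member of some pair, so 15 + 1 = 16.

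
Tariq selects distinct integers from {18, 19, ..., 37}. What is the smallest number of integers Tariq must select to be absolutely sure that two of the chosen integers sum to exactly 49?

A set avoiding the sum 49 can contain at most one of each pair {x, 49−x}, plus the 6 elements whose complement lies outside the range.
The integers 25, …, 37 (13 of them) are such a set: any two sum to at least 25+26 = 51 > 49.
By the pigeonhole principle, any 14th integer completes one of the 7 pairs, so 14 choices force a sum of 49.

14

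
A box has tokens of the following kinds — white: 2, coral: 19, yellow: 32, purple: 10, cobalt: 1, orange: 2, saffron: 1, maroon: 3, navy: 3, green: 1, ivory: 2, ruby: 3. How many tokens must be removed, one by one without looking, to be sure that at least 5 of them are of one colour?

By the pigeonhole principle, the 12 colours are the holes; the tokens drawn are the pigeons.
To avoid 5 of any one colour, the worst case takes at most 4 of each colour, or every token of a colour that has fewer than 4.
That gives 2 + 4 + 4 + 4 + 1 + 2 + 1 + 3 + 3 + 1 + 2 + 3 = 30 tokens with no colour reaching 5.
The next token forces some colour to 5, so 30 + 1 = 31.

31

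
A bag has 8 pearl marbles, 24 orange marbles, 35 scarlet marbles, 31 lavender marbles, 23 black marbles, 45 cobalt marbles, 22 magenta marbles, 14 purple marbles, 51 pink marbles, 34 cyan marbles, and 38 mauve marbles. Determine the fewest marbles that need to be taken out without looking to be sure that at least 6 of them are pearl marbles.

In the worst case for collecting pearl marbles, every non-pearl marble comes out first.
There are 24 + 35 + 31 + 23 + 45 + 22 + 14 + 51 + 34 + 38 = 317 non-pearl marbles altogether.
After those, each further marble must be pearl, so 317 + 6 = 323 draws guarantee 6 pearl marbles.

323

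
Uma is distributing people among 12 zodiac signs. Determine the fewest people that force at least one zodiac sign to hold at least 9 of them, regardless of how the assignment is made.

With 96 people one could put exactly 8 in each of the 12 zodiac signs, and no zodiac sign would reach 9.
Pigeonhole: one more person must land in a zodiac sign that already has 8, giving it 9.
So 12 × 8 + 1 = 97 people are required.

97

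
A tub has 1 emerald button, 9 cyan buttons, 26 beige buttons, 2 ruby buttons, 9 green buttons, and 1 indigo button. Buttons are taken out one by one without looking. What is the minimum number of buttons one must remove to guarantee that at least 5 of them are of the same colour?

17

By the pigeonhole principle, the 6 colours are the holes; the buttons drawn are the pigeons.
To avoid 5 of any one colour, the worst case takes at most 4 of each colour, or every button of a colour that has fewer than 4.
That gives 1 + 4 + 4 + 2 + 4 + 1 = 16 buttons with no colour reaching 5.
The next button forces some colour to 5, so 16 + 1 = 17.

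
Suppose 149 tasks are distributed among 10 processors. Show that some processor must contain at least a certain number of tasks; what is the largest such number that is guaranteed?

Pigeonhole: the 10 processors are the holes and the 149 tasks are the pigeons.
If every processor held at most 14 tasks, the total would be at most 10 × 14 = 140, which is less than 149.
So some processor holds at least ⌈149/10⌉ = 15 tasks.

15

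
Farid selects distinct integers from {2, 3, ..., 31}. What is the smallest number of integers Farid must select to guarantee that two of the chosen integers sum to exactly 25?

A set avoiding the sum 25 can contain at most one of each pair {x, 25−x}, plus the 8 elements whose complement lies outside the range.
The integers 13, …, 31 (19 of them) are such a set: any two sum to at least 13+14 = 27 > 25.
By pigeonhole, any 20th integer completes one of the 11 pairs, so 20 choices force a sum of 25.

20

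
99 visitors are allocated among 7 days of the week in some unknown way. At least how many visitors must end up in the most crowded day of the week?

The 7 days of the week are the holes and the 99 visitors are the pigeons.
If every day of the week held at most 14 visitors, the total would be at most 7 × 14 = 98, which is less than 99.
So some day of the week holds at least ⌈99/7⌉ = 15 visitors.

15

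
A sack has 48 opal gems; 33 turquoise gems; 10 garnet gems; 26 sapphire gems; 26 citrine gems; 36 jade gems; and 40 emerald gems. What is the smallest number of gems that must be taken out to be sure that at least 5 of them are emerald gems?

184

In the worst case for collecting emerald gems, every non-emerald gem comes out first.
There are 48 + 33 + 10 + 26 + 26 + 36 = 179 non-emerald gems altogether.
After those, each further gem must be emerald, so 179 + 5 = 184 draws guarantee 5 emerald gems.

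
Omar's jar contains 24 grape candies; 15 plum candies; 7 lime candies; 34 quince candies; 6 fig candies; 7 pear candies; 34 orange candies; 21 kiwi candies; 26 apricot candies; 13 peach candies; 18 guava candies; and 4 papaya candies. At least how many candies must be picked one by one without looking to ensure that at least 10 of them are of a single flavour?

97

Put each drawn candy into a box by flavour. The largest draw with every box below 10 takes min(count, 9) from each flavour; flavours with fewer than 9 contribute all they have.
Σ min(cᵢ, 9) = 9 + 9 + 7 + 9 + 6 + 7 + 9 + 9 + 9 + 9 + 9 + 4 = 96.
Draw number 96 + 1 = 97 must push one box to 10.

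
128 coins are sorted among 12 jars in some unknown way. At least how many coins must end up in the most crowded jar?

The 12 jars are the holes and the 128 coins are the pigeons.
If every jar held at most 10 coins, the total would be at most 12 × 10 = 120, which is less than 128.
So some jar holds at least ⌈128/12⌉ = 11 coins.

11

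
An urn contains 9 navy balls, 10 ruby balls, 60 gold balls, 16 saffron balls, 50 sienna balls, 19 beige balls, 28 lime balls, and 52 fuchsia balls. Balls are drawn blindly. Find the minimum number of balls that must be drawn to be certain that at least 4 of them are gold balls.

In the worst case for collecting gold balls, every non-gold ball comes out first.
There are 9 + 10 + 16 + 50 + 19 + 28 + 52 = 184 non-gold balls altogether.
After those, each further ball must be gold, so 184 + 4 = 188 draws guarantee 4 gold balls.

188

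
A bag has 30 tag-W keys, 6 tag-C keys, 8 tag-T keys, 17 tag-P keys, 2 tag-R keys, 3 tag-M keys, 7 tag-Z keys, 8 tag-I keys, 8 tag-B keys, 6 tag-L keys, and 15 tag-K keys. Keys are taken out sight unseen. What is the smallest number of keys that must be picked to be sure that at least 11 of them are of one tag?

The 11 tags are the holes; the keys drawn are the pigeons.
To avoid 11 of any one tag, the worst case takes at most 10 of each tag, or every key of a tag that has fewer than 10.
That gives 10 + 6 + 8 + 10 + 2 + 3 + 7 + 8 + 8 + 6 + 10 = 78 keys with no tag reaching 11.
The next key forces some tag to 11, so 78 + 1 = 79.

79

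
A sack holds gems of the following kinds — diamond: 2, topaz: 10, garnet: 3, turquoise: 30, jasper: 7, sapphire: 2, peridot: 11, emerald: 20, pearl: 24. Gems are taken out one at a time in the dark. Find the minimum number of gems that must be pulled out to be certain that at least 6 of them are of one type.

Put each drawn gem into a box by type. The largest draw with every box below 6 takes min(count, 5) from each type; types with fewer than 5 contribute all they have.
Σ min(cᵢ, 5) = 2 + 5 + 3 + 5 + 5 + 2 + 5 + 5 + 5 = 37.
Draw number 37 + 1 = 38 must push one box to 6.

38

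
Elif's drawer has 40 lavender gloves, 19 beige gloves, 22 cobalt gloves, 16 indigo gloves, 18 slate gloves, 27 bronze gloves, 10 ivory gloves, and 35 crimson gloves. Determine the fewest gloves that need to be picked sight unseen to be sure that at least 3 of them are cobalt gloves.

168

In the worst case for collecting cobalt gloves, every non-cobalt glove comes out first.
There are 40 + 19 + 16 + 18 + 27 + 10 + 35 = 165 non-cobalt gloves altogether.
After those, each further glove must be cobalt, so 165 + 3 = 168 draws guarantee 3 cobalt gloves.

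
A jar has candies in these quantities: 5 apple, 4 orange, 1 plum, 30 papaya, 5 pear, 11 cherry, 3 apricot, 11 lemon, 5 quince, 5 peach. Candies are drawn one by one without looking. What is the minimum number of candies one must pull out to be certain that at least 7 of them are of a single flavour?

By pigeonhole, the 10 flavours are the holes; the candies drawn are the pigeons.
To avoid 7 of any one flavour, the worst case takes at most 6 of each flavour, or every candy of a flavour that has fewer than 6.
That gives 5 + 4 + 1 + 6 + 5 + 6 + 3 + 6 + 5 + 5 = 46 candies with no flavour reaching 7.
The next candy forces some flavour to 7, so 46 + 1 = 47.

47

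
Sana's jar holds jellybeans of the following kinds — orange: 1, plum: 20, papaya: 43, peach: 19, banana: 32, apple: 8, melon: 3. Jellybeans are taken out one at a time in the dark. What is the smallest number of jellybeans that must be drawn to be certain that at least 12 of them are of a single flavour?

Pigeonhole: the 7 flavours are the holes; the jellybeans drawn are the pigeons.
To avoid 12 of any one flavour, the worst case takes at most 11 of each flavour, or every jellybean of a flavour that has fewer than 11.
That gives 1 + 11 + 11 + 11 + 11 + 8 + 3 = 56 jellybeans with no flavour reaching 12.
The next jellybean forces some flavour to 12, so 56 + 1 = 57.

57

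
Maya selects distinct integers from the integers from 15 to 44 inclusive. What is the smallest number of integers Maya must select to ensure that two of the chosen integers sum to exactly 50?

21

A set avoiding the sum 50 can contain at most one of each pair {x, 50−x}, plus the 10 elements whose complement lies outside the range or equal to its own complement.
The integers 25, …, 44 (20 of them) are such a set: any two sum to at least 25+26 = 51 > 50.
Any 21st integer completes one of the 10 pairs, so 21 choices force a sum of 50.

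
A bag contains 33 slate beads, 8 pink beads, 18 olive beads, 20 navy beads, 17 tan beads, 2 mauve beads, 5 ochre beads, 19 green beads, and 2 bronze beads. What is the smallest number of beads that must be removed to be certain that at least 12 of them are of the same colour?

The 9 colours are the holes; the beads drawn are the pigeons.
To avoid 12 of any one colour, the worst case takes at most 11 of each colour, or every bead of a colour that has fewer than 11.
That gives 11 + 8 + 11 + 11 + 11 + 2 + 5 + 11 + 2 = 72 beads with no colour reaching 12.
The next bead forces some colour to 12, so 72 + 1 = 73.

73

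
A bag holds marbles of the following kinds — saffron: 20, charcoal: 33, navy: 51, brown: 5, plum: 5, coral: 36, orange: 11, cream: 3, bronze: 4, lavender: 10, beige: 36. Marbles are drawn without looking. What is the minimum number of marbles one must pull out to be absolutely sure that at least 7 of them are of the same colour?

Put each drawn marble into a box by colour. The largest draw with every box below 7 takes min(count, 6) from each colour; colours with fewer than 6 contribute all they have.
Σ min(cᵢ, 6) = 6 + 6 + 6 + 5 + 5 + 6 + 6 + 3 + 4 + 6 + 6 = 59.
Draw number 59 + 1 = 60 must push one box to 7.

60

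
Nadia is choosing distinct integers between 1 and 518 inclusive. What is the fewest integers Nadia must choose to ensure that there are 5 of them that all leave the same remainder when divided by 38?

153

The 38 residue classes mod 38 are the pigeonholes.
With 152 integers one could put 4 in each residue class and have no class reach 5.
The 153rd integer pushes some class to 5, so 38·4 + 1 = 153.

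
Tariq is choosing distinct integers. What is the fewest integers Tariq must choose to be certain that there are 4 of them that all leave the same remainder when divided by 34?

103

By pigeonhole, the 34 residue classes mod 34 are the pigeonholes.
With 102 integers one could put 3 in each residue class and have no class reach 4.
The 103rd integer pushes some class to 4, so 34·3 + 1 = 103.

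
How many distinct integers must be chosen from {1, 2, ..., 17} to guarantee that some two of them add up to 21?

11

Two chosen integers sum to 21 exactly when both halves of some pair {x, 21−x} with 4 ≤ x ≤ 21−x ≤ 17 are chosen — 7 such pairs.
The remaining 3 elements (those with no distinct partner in range) can never complete a 21-sum, so the worst case takes all of them and one from each pair: 3 + 7 = 10.
By the pigeonhole principle, the 11th integer has to be the second member of some pair, so 10 + 1 = 11.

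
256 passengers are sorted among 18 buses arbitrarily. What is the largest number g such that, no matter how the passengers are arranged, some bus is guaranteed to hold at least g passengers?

The 18 buses are the holes and the 256 passengers are the pigeons.
If every bus held at most 14 passengers, the total would be at most 18 × 14 = 252, which is less than 256.
So some bus holds at least ⌈256/18⌉ = 15 passengers.

15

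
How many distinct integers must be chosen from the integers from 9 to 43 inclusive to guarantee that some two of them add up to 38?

26

Two chosen integers sum to 38 exactly when both halves of some pair {x, 38−x} with 9 ≤ x ≤ 38−x ≤ 29 are chosen — 10 such pairs.
The remaining 15 elements (those with no distinct partner in range) can never complete a 38-sum, so the worst case takes all of them and one from each pair: 15 + 10 = 25.
By pigeonhole, the 26th integer has to be the second member of some pair, so 25 + 1 = 26.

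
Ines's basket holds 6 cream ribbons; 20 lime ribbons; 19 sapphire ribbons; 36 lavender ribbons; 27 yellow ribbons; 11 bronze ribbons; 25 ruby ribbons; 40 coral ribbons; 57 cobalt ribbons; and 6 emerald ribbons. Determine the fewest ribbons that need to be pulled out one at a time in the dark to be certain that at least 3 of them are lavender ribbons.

214

In the worst case for collecting lavender ribbons, every non-lavender ribbon comes out first.
There are 6 + 20 + 19 + 27 + 11 + 25 + 40 + 57 + 6 = 211 non-lavender ribbons altogether.
After those, each further ribbon must be lavender, so 211 + 3 = 214 draws guarantee 3 lavender ribbons.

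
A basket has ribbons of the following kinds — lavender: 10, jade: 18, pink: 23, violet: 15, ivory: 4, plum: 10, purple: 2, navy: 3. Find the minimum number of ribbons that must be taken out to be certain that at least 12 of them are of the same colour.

63

Put each drawn ribbon into a box by colour. The largest draw with every box below 12 takes min(count, 11) from each colour; colours with fewer than 11 contribute all they have.
Σ min(cᵢ, 11) = 10 + 11 + 11 + 11 + 4 + 10 + 2 + 3 = 62.
Draw number 62 + 1 = 63 must push one box to 12.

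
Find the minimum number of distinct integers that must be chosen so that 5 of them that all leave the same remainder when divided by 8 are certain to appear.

33

By the pigeonhole principle, the 8 residue classes mod 8 are the pigeonholes.
With 32 integers one could put 4 in each residue class and have no class reach 5.
The 33rd integer pushes some class to 5, so 8·4 + 1 = 33.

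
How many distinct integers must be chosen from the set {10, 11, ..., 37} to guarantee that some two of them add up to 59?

Two chosen integers sum to 59 exactly when both halves of some pair {x, 59−x} with 22 ≤ x ≤ 59−x ≤ 37 are chosen — 8 such pairs.
The remaining 12 elements (those with no distinct partner in range) can never complete a 59-sum, so the worst case takes all of them and one from each pair: 12 + 8 = 20.
By pigeonhole, the 21st integer has to be the second member of some pair, so 20 + 1 = 21.

21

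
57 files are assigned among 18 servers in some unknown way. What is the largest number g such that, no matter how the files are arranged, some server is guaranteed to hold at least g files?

Pigeonhole: the 18 servers are the holes and the 57 files are the pigeons.
If every server held at most 3 files, the total would be at most 18 × 3 = 54, which is less than 57.
So some server holds at least ⌈57/18⌉ = 4 files.

4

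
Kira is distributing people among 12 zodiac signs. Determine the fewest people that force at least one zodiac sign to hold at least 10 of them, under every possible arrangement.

With 108 people one could put exactly 9 in each of the 12 zodiac signs, and no zodiac sign would reach 10.
Pigeonhole: one more person must land in a zodiac sign that already has 9, giving it 10.
So 12 × 9 + 1 = 109 people are required.

109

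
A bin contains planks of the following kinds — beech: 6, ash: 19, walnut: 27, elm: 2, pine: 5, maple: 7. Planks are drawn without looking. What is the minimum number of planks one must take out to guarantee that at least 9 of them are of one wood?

37

By pigeonhole, put each drawn plank into a box by wood. The largest draw with every box below 9 takes min(count, 8) from each wood; woods with fewer than 8 contribute all they have.
Σ min(cᵢ, 8) = 6 + 8 + 8 + 2 + 5 + 7 = 36.
Draw number 36 + 1 = 37 must push one box to 9.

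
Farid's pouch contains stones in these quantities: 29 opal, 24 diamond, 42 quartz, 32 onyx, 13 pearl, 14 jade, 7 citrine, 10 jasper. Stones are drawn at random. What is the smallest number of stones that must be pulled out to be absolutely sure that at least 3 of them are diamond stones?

150

In the worst case for collecting diamond stones, every non-diamond stone comes out first.
There are 29 + 42 + 32 + 13 + 14 + 7 + 10 = 147 non-diamond stones altogether.
After those, each further stone must be diamond, so 147 + 3 = 150 draws guarantee 3 diamond stones.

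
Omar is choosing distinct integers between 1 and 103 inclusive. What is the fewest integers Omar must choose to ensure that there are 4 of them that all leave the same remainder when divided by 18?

The 18 residue classes mod 18 are the pigeonholes.
With 54 integers one could put 3 in each residue class and have no class reach 4.
The 55th integer pushes some class to 4, so 18·3 + 1 = 55.

55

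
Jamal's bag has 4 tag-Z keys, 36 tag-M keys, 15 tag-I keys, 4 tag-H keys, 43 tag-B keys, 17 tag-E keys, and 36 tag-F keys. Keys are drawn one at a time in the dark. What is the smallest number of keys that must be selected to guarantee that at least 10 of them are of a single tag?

54

By the pigeonhole principle, put each drawn key into a box by tag. The largest draw with every box below 10 takes min(count, 9) from each tag; tags with fewer than 9 contribute all they have.
Σ min(cᵢ, 9) = 4 + 9 + 9 + 4 + 9 + 9 + 9 = 53.
Draw number 53 + 1 = 54 must push one box to 10.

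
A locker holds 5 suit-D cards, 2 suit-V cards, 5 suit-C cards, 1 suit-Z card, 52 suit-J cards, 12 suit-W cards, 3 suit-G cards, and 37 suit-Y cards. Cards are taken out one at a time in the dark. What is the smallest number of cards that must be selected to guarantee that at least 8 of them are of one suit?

38

Put each drawn card into a box by suit. The largest draw with every box below 8 takes min(count, 7) from each suit; suits with fewer than 7 contribute all they have.
Σ min(cᵢ, 7) = 5 + 2 + 5 + 1 + 7 + 7 + 3 + 7 = 37.
Draw number 37 + 1 = 38 must push one box to 8.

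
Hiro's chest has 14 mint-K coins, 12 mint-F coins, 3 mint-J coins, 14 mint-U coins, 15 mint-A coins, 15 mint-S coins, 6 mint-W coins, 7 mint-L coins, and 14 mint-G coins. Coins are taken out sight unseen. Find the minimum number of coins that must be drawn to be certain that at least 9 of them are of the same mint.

An adversary could hand out at most 8 coins per mint (mint-J, mint-W, mint-L run out sooner): 8 + 8 + 3 + 8 + 8 + 8 + 6 + 7 + 8 = 64 coins and still no mint has 9.
One more coin lands in a mint already at 8, so 65 draws are enough and 64 are not.

65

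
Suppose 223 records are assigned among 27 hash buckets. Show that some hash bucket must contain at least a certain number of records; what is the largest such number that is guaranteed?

Pigeonhole: the 27 hash buckets are the holes and the 223 records are the pigeons.
If every hash bucket held at most 8 records, the total would be at most 27 × 8 = 216, which is less than 223.
So some hash bucket holds at least ⌈223/27⌉ = 9 records.

9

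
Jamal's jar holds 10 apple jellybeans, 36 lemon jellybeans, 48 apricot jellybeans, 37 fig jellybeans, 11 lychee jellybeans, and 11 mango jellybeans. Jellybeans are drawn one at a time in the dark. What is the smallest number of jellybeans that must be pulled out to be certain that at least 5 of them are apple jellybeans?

148

In the worst case for collecting apple jellybeans, every non-apple jellybean comes out first.
There are 36 + 48 + 37 + 11 + 11 = 143 non-apple jellybeans altogether.
After those, each further jellybean must be apple, so 143 + 5 = 148 draws guarantee 5 apple jellybeans.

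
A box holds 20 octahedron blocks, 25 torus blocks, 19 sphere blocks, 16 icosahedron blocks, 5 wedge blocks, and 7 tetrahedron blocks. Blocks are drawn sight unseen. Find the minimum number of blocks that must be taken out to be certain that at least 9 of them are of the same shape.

By the pigeonhole principle, the 6 shapes are the holes; the blocks drawn are the pigeons.
To avoid 9 of any one shape, the worst case takes at most 8 of each shape, or every block of a shape that has fewer than 8.
That gives 8 + 8 + 8 + 8 + 5 + 7 = 44 blocks with no shape reaching 9.
The next block forces some shape to 9, so 44 + 1 = 45.

45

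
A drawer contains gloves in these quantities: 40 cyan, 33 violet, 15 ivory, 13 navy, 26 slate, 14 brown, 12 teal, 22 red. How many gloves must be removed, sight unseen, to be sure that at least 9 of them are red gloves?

162

In the worst case for collecting red gloves, every non-red glove comes out first.
There are 40 + 33 + 15 + 13 + 26 + 14 + 12 = 153 non-red gloves altogether.
After those, each further glove must be red, so 153 + 9 = 162 draws guarantee 9 red gloves.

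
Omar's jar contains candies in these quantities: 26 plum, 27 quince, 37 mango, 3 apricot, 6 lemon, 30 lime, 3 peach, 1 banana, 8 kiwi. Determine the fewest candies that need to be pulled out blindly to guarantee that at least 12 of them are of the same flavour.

By pigeonhole, the 9 flavours are the holes; the candies drawn are the pigeons.
To avoid 12 of any one flavour, the worst case takes at most 11 of each flavour, or every candy of a flavour that has fewer than 11.
That gives 11 + 11 + 11 + 3 + 6 + 11 + 3 + 1 + 8 = 65 candies with no flavour reaching 12.
The next candy forces some flavour to 12, so 65 + 1 = 66.

66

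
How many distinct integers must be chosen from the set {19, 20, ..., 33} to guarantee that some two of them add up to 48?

Group the elements by complementary pair {x, 48−x}: {19,29}, {20,28}, {21,27}, …, giving 5 two-element pairs, the single value 24 (it cannot pair with itself since the integers are distinct), and 4 integers whose partner 48−x falls outside [19,33].
By pigeonhole, treating each of those 10 groups as a pigeonhole, one can pick one integer per group — 10 integers — with no two summing to 48.
The 11th integer lands in an occupied pair, forcing a sum of 48.

11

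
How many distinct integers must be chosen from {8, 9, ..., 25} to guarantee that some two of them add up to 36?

12

A set avoiding the sum 36 can contain at most one of each pair {x, 36−x}, plus the 4 elements whose complement lies outside the range or equal to its own complement.
The integers 8, …, 18 (11 of them) are such a set: any two sum to at least 8+9 = 17 and at most 17+18 = 35 < 36.
Any 12th integer completes one of the 7 pairs, so 12 choices force a sum of 36.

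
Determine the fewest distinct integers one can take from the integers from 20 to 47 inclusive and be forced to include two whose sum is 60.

19

Two chosen integers sum to 60 exactly when both halves of some pair {x, 60−x} with 20 ≤ x ≤ 60−x ≤ 40 are chosen — 10 such pairs.
The remaining 8 elements (those with no distinct partner in range) can never complete a 60-sum, so the worst case takes all of them and one from each pair: 8 + 10 = 18.
By the pigeonhole principle, the 19th integer has to be the second member of some pair, so 18 + 1 = 19.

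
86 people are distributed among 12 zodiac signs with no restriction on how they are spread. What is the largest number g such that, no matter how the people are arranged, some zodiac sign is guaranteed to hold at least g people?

8

The 12 zodiac signs are the holes and the 86 people are the pigeons.
If every zodiac sign held at most 7 people, the total would be at most 12 × 7 = 84, which is less than 86.
So some zodiac sign holds at least ⌈86/12⌉ = 8 people.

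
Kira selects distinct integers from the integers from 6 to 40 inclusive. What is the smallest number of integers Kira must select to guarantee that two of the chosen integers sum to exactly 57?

A set avoiding the sum 57 can contain at most one of each pair {x, 57−x}, plus the 11 elements whose complement lies outside the range.
The integers 6, …, 28 (23 of them) are such a set: any two sum to at least 6+7 = 13 and at most 27+28 = 55 < 57.
By the pigeonhole principle, any 24th integer completes one of the 12 pairs, so 24 choices force a sum of 57.

24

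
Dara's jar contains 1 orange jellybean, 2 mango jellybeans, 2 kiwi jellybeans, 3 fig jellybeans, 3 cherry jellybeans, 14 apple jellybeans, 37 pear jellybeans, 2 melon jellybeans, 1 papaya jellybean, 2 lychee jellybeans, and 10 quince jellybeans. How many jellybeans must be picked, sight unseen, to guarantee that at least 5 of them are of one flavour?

29

An adversary could hand out at most 4 jellybeans per flavour (8 flavours run out sooner): 1 + 2 + 2 + 3 + 3 + 4 + 4 + 2 + 1 + 2 + 4 = 28 jellybeans and still no flavour has 5.
One more jellybean lands in a flavour already at 4, so 29 draws are enough and 28 are not.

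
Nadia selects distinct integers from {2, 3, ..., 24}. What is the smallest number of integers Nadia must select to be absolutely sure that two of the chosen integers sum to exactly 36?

Two chosen integers sum to 36 exactly when both halves of some pair {x, 36−x} with 12 ≤ x ≤ 36−x ≤ 24 are chosen — 6 such pairs.
The remaining 11 elements (those with no distinct partner in range) can never complete a 36-sum, so the worst case takes all of them and one from each pair: 11 + 6 = 17.
By pigeonhole, the 18th integer has to be the second member of some pair, so 17 + 1 = 18.

18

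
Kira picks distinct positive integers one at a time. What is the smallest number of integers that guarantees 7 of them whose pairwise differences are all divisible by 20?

Integers whose pairwise differences are multiples of 20 are exactly those sharing a remainder mod 20. The 20 residue classes mod 20 are the pigeonholes.
With 120 integers one could put 6 in each residue class and have no class reach 7.
The 121st integer pushes some class to 7, so 20·6 + 1 = 121.

121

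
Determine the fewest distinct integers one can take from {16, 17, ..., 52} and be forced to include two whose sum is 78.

25

Group the elements by complementary pair {x, 78−x}: {26,52}, {27,51}, {28,50}, …, giving 13 two-element pairs, the single value 39 (it cannot pair with itself since the integers are distinct), and 10 integers whose partner 78−x falls outside [16,52].
Treating each of those 24 groups as a pigeonhole, one can pick one integer per group — 24 integers — with no two summing to 78.
The 25th integer lands in an occupied pair, forcing a sum of 78.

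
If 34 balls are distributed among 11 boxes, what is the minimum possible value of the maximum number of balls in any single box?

The 11 boxes are the holes and the 34 balls are the pigeons.
If every box held at most 3 balls, the total would be at most 11 × 3 = 33, which is less than 34.
So some box holds at least ⌈34/11⌉ = 4 balls.

4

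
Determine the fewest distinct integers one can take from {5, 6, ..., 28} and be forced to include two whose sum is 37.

15

Two chosen integers sum to 37 exactly when both halves of some pair {x, 37−x} with 9 ≤ x ≤ 37−x ≤ 28 are chosen — 10 such pairs.
The remaining 4 elements (those with no distinct partner in range) can never complete a 37-sum, so the worst case takes all of them and one from each pair: 4 + 10 = 14.
Pigeonhole: the 15th integer has to be the second member of some pair, so 14 + 1 = 15.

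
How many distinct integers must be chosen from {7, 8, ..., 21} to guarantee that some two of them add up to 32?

11

A set avoiding the sum 32 can contain at most one of each pair {x, 32−x}, plus the 5 elements whose complement lies outside the range or equal to its own complement.
The integers 7, …, 16 (10 of them) are such a set: any two sum to at least 7+8 = 15 and at most 15+16 = 31 < 32.
By pigeonhole, any 11th integer completes one of the 5 pairs, so 11 choices force a sum of 32.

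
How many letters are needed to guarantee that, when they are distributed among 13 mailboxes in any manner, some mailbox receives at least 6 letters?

66

With 65 letters one could put exactly 5 in each of the 13 mailboxes, and no mailbox would reach 6.
By the pigeonhole principle, one more letter must land in a mailbox that already has 5, giving it 6.
So 13 × 5 + 1 = 66 letters are required.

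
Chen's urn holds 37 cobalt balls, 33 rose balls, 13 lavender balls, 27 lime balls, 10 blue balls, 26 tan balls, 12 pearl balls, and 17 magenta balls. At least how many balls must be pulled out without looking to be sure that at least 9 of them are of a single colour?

65

An adversary could hand out at most 8 balls per colour: 8 + 8 + 8 + 8 + 8 + 8 + 8 + 8 = 64 balls and still no colour has 9.
One more ball lands in a colour already at 8, so 65 draws are enough and 64 are not.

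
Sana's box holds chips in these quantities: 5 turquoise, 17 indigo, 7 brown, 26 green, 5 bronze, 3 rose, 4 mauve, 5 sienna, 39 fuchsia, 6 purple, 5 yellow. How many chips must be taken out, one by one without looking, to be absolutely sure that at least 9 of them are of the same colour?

65

An adversary could hand out at most 8 chips per colour (8 colours run out sooner): 5 + 8 + 7 + 8 + 5 + 3 + 4 + 5 + 8 + 6 + 5 = 64 chips and still no colour has 9.
One more chip lands in a colour already at 8, so 65 draws are enough and 64 are not.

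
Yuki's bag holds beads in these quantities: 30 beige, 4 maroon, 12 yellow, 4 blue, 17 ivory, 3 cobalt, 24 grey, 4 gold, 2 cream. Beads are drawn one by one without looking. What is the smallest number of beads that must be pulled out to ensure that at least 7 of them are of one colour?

An adversary could hand out at most 6 beads per colour (5 colours run out sooner): 6 + 4 + 6 + 4 + 6 + 3 + 6 + 4 + 2 = 41 beads and still no colour has 7.
One more bead lands in a colour already at 6, so 42 draws are enough and 41 are not.

42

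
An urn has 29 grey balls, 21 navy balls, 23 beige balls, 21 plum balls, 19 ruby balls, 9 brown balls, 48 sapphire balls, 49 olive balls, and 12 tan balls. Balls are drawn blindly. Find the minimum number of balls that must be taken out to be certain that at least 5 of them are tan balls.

224

In the worst case for collecting tan balls, every non-tan ball comes out first.
There are 29 + 21 + 23 + 21 + 19 + 9 + 48 + 49 = 219 non-tan balls altogether.
After those, each further ball must be tan, so 219 + 5 = 224 draws guarantee 5 tan balls.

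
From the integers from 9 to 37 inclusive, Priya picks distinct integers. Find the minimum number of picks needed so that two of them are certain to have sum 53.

19

A set avoiding the sum 53 can contain at most one of each pair {x, 53−x}, plus the 7 elements whose complement lies outside the range.
The integers 9, …, 26 (18 of them) are such a set: any two sum to at least 9+10 = 19 and at most 25+26 = 51 < 53.
Any 19th integer completes one of the 11 pairs, so 19 choices force a sum of 53.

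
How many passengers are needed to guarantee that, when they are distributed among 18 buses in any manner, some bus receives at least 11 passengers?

With 180 passengers one could put exactly 10 in each of the 18 buses, and no bus would reach 11.
By pigeonhole, one more passenger must land in a bus that already has 10, giving it 11.
So 18 × 10 + 1 = 181 passengers are required.

181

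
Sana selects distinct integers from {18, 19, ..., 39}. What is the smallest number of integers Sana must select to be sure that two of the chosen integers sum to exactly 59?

13

A set avoiding the sum 59 can contain at most one of each pair {x, 59−x}, plus the 2 elements whose complement lies outside the range.
The integers 18, …, 29 (12 of them) are such a set: any two sum to at least 18+19 = 37 and at most 28+29 = 57 < 59.
By pigeonhole, any 13th integer completes one of the 10 pairs, so 13 choices force a sum of 59.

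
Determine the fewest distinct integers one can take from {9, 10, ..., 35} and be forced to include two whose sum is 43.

15

A set avoiding the sum 43 can contain at most one of each pair {x, 43−x}, plus the 1 element whose complement lies outside the range.
The integers 22, …, 35 (14 of them) are such a set: any two sum to at least 22+23 = 45 > 43.
Any 15th integer completes one of the 13 pairs, so 15 choices force a sum of 43.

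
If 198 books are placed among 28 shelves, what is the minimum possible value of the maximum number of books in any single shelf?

The 28 shelves are the holes and the 198 books are the pigeons.
If every shelf held at most 7 books, the total would be at most 28 × 7 = 196, which is less than 198.
So some shelf holds at least ⌈198/28⌉ = 8 books.

8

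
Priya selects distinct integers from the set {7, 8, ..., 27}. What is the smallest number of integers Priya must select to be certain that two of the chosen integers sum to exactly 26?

Group the elements by complementary pair {x, 26−x}: {7,19}, {8,18}, {9,17}, …, giving 6 two-element pairs; the single value 13 (it cannot pair with itself since the integers are distinct); and 8 integers whose partner 26−x falls outside [7,27].
Treating each of those 15 groups as a pigeonhole, one can pick one integer per group — 15 integers — with no two summing to 26.
The 16th integer lands in an occupied pair, forcing a sum of 26.

16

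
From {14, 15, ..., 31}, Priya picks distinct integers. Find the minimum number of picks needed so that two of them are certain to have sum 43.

Two chosen integers sum to 43 exactly when both halves of some pair {x, 43−x} with 14 ≤ x ≤ 43−x ≤ 29 are chosen — 8 such pairs.
The remaining 2 elements (those with no distinct partner in range) can never complete a 43-sum, so the worst case takes all of them and one from each pair: 2 + 8 = 10.
The 11th integer has to be the second member of some pair, so 10 + 1 = 11.

11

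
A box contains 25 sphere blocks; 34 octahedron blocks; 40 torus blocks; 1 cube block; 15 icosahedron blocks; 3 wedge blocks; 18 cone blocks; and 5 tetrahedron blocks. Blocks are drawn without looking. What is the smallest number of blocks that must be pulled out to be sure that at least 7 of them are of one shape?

40

The 8 shapes are the holes; the blocks drawn are the pigeons.
To avoid 7 of any one shape, the worst case takes at most 6 of each shape, or every block of a shape that has fewer than 6.
That gives 6 + 6 + 6 + 1 + 6 + 3 + 6 + 5 = 39 blocks with no shape reaching 7.
The next block forces some shape to 7, so 39 + 1 = 40.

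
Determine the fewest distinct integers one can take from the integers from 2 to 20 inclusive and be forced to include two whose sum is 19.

Two chosen integers sum to 19 exactly when both halves of some pair {x, 19−x} with 2 ≤ x ≤ 19−x ≤ 17 are chosen — 8 such pairs.
The remaining 3 elements (those with no distinct partner in range) can never complete a 19-sum, so the worst case takes all of them and one from each pair: 3 + 8 = 11.
The 12th integer has to be the second member of some pair, so 11 + 1 = 12.

12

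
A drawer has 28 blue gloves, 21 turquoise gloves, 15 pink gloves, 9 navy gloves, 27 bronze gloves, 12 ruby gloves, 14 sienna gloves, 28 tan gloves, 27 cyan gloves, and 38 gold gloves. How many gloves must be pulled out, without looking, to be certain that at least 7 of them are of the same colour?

An adversary could hand out at most 6 gloves per colour: 6 + 6 + 6 + 6 + 6 + 6 + 6 + 6 + 6 + 6 = 60 gloves and still no colour has 7.
One more glove lands in a colour already at 6, so 61 draws are enough and 60 are not.

61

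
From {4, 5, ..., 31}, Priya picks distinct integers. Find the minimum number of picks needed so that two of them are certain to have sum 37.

16

Group the elements by complementary pair {x, 37−x}: {6,31}, {7,30}, {8,29}, …, giving 13 two-element pairs and 2 integers whose partner 37−x falls outside [4,31].
Treating each of those 15 groups as a pigeonhole, one can pick one integer per group — 15 integers — with no two summing to 37.
The 16th integer lands in an occupied pair, forcing a sum of 37.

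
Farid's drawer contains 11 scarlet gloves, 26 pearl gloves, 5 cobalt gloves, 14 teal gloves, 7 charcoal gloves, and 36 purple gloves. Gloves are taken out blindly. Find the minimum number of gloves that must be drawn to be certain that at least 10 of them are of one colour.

49

By the pigeonhole principle, the 6 colours are the holes; the gloves drawn are the pigeons.
To avoid 10 of any one colour, the worst case takes at most 9 of each colour, or every glove of a colour that has fewer than 9.
That gives 9 + 9 + 5 + 9 + 7 + 9 = 48 gloves with no colour reaching 10.
The next glove forces some colour to 10, so 48 + 1 = 49.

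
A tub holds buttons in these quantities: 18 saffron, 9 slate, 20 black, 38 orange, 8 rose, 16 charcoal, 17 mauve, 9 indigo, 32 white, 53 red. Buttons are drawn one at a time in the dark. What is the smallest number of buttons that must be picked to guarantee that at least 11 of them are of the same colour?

97

The 10 colours are the holes; the buttons drawn are the pigeons.
To avoid 11 of any one colour, the worst case takes at most 10 of each colour, or every button of a colour that has fewer than 10.
That gives 10 + 9 + 10 + 10 + 8 + 10 + 10 + 9 + 10 + 10 = 96 buttons with no colour reaching 11.
The next button forces some colour to 11, so 96 + 1 = 97.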